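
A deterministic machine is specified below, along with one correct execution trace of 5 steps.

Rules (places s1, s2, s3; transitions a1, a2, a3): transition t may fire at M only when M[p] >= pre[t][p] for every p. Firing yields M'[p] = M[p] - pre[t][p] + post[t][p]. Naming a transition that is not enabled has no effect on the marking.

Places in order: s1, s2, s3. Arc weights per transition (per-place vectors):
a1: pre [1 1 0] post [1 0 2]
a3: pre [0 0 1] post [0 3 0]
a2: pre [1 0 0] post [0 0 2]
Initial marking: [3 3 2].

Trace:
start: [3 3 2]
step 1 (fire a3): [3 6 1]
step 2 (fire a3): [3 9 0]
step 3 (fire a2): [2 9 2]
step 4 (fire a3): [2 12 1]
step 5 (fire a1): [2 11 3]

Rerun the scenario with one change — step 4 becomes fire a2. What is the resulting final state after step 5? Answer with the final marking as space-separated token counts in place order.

(re-executing from step 4 with the substitution; state before step 4: [2 9 2])
step 4 (fire a2): [1 9 4]
step 5 (fire a1): [1 8 6]

1 8 6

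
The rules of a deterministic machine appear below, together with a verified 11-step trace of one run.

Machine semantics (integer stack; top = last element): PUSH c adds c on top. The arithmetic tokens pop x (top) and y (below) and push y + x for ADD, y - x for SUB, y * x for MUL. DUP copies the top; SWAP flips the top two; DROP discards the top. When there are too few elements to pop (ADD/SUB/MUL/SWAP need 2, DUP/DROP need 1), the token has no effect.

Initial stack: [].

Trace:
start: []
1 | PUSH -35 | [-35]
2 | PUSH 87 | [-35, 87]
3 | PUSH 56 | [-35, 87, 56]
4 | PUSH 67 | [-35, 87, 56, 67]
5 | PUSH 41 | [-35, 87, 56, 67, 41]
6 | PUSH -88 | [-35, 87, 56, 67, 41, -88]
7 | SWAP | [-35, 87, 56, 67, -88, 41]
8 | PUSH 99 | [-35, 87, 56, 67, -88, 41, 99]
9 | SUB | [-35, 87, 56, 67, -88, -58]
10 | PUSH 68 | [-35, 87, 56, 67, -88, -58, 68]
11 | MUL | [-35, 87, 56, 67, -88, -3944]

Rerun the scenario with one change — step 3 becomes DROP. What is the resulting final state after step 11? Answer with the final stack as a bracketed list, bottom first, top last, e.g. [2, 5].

[-35, 67, -88, -3944]

(re-executing from step 3 with the substitution; state before step 3: [-35, 87])
3 | DROP | [-35]
4 | PUSH 67 | [-35, 67]
5 | PUSH 41 | [-35, 67, 41]
6 | PUSH -88 | [-35, 67, 41, -88]
7 | SWAP | [-35, 67, -88, 41]
8 | PUSH 99 | [-35, 67, -88, 41, 99]
9 | SUB | [-35, 67, -88, -58]
10 | PUSH 68 | [-35, 67, -88, -58, 68]
11 | MUL | [-35, 67, -88, -3944]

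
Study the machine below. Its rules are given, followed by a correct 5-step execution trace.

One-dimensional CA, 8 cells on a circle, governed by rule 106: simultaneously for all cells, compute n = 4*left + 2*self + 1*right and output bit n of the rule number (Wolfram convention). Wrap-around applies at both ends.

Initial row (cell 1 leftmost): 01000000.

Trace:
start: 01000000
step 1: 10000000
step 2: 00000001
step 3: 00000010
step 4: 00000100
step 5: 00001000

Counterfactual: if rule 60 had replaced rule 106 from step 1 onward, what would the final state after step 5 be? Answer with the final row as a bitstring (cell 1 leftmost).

(re-executing steps 1..5 under rule 60; state before step 1: 01000000)
step 1: 01100000
step 2: 01010000
step 3: 01111000
step 4: 01000100
step 5: 01100110

01100110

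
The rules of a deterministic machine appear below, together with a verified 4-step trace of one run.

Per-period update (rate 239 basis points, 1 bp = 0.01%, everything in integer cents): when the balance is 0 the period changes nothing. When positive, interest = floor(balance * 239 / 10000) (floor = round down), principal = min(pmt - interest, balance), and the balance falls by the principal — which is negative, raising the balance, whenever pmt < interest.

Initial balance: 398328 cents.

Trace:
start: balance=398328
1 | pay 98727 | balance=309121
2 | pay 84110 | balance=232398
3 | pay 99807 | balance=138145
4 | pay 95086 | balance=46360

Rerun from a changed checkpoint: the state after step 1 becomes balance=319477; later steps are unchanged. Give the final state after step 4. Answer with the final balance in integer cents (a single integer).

57477

state after step 1 := balance=319477
2 | pay 84110 | balance=243002
3 | pay 99807 | balance=149002
4 | pay 95086 | balance=57477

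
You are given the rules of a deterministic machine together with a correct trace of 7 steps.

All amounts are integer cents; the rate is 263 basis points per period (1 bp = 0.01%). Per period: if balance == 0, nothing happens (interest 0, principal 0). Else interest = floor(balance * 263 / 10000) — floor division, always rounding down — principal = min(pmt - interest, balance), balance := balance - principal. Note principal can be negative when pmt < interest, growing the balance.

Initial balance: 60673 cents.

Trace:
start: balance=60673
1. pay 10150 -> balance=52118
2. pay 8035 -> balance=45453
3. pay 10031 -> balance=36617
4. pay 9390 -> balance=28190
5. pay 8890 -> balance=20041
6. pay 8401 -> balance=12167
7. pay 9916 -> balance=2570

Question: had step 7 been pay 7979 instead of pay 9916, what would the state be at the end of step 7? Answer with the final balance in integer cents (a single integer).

(re-executing from step 7 with the substitution; state before step 7: balance=12167)
7. pay 7979 -> balance=4507

4507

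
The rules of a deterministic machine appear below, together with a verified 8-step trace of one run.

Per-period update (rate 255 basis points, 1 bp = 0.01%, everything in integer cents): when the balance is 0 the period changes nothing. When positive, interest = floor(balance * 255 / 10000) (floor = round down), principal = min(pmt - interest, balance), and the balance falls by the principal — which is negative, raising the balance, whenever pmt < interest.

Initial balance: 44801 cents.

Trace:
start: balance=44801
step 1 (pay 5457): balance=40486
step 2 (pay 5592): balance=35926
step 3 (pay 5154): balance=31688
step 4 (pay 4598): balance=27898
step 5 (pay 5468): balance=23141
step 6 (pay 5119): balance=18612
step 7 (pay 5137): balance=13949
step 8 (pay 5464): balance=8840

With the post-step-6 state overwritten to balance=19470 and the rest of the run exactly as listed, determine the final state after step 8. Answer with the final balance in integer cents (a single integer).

9743

state after step 6 := balance=19470
step 7 (pay 5137): balance=14829
step 8 (pay 5464): balance=9743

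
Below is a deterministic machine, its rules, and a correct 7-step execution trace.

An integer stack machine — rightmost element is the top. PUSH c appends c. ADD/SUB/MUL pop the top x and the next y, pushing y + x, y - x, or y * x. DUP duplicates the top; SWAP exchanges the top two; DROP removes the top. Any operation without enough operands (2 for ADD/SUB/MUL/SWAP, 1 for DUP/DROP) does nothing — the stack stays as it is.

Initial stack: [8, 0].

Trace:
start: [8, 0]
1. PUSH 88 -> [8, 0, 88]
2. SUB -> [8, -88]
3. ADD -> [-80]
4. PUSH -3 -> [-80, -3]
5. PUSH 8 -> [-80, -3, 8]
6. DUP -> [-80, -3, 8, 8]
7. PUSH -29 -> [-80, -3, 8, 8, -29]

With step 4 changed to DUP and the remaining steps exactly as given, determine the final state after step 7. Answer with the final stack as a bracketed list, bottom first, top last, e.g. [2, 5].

(re-executing from step 4 with the substitution; state before step 4: [-80])
4. DUP -> [-80, -80]
5. PUSH 8 -> [-80, -80, 8]
6. DUP -> [-80, -80, 8, 8]
7. PUSH -29 -> [-80, -80, 8, 8, -29]

[-80, -80, 8, 8, -29]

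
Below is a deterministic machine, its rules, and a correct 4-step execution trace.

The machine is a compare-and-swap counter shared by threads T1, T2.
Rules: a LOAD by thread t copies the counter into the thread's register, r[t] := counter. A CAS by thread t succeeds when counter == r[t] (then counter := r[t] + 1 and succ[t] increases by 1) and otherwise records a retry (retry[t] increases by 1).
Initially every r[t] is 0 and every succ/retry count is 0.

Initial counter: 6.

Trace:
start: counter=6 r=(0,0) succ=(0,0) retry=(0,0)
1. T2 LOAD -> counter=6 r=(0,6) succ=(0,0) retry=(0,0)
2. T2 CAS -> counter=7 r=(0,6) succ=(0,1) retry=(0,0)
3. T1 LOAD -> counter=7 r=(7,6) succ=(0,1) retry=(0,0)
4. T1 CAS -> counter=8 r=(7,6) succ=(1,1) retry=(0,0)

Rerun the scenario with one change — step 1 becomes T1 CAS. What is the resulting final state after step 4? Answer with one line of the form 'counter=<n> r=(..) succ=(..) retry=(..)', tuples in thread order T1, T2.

(re-executing from step 1 with the substitution; state before step 1: counter=6 r=(0,0) succ=(0,0) retry=(0,0))
1. T1 CAS -> counter=6 r=(0,0) succ=(0,0) retry=(1,0)
2. T2 CAS -> counter=6 r=(0,0) succ=(0,0) retry=(1,1)
3. T1 LOAD -> counter=6 r=(6,0) succ=(0,0) retry=(1,1)
4. T1 CAS -> counter=7 r=(6,0) succ=(1,0) retry=(1,1)

counter=7 r=(6,0) succ=(1,0) retry=(1,1)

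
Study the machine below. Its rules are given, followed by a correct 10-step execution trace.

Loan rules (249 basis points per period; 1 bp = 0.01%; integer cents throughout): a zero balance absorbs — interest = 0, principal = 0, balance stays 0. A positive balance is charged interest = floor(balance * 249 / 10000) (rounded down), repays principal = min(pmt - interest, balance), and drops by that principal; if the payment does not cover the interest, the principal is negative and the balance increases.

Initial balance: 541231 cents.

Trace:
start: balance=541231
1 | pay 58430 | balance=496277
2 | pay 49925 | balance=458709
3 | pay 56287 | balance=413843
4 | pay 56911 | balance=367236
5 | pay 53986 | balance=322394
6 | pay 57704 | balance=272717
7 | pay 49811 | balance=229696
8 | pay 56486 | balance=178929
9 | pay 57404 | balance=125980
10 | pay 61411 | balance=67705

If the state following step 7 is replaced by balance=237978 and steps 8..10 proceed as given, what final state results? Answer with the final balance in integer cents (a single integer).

state after step 7 := balance=237978
8 | pay 56486 | balance=187417
9 | pay 57404 | balance=134679
10 | pay 61411 | balance=76621

76621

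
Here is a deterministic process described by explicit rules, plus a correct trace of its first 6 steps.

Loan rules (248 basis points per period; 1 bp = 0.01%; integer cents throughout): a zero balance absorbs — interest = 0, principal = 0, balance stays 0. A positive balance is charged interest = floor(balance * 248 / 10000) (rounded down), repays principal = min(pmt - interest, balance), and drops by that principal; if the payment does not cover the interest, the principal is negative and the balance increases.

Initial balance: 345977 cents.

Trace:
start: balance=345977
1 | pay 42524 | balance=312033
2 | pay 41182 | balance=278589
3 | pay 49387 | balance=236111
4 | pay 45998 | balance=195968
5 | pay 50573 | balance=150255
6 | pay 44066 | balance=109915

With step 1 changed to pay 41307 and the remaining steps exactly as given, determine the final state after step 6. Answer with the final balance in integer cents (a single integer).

(re-executing from step 1 with the substitution; state before step 1: balance=345977)
1 | pay 41307 | balance=313250
2 | pay 41182 | balance=279836
3 | pay 49387 | balance=237388
4 | pay 45998 | balance=197277
5 | pay 50573 | balance=151596
6 | pay 44066 | balance=111289

111289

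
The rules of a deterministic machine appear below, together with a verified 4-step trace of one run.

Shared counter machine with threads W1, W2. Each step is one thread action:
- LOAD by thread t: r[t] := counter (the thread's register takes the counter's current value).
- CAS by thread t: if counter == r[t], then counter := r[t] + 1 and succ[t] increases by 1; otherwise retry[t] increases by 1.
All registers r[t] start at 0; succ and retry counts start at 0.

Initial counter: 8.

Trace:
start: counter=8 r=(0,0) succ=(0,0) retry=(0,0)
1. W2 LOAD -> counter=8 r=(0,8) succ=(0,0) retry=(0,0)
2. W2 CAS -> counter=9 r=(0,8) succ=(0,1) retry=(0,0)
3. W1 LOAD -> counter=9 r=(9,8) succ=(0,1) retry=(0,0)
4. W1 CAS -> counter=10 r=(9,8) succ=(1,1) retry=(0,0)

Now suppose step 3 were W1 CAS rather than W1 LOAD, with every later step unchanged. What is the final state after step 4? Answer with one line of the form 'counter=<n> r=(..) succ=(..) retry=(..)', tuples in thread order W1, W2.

(re-executing from step 3 with the substitution; state before step 3: counter=9 r=(0,8) succ=(0,1) retry=(0,0))
3. W1 CAS -> counter=9 r=(0,8) succ=(0,1) retry=(1,0)
4. W1 CAS -> counter=9 r=(0,8) succ=(0,1) retry=(2,0)

counter=9 r=(0,8) succ=(0,1) retry=(2,0)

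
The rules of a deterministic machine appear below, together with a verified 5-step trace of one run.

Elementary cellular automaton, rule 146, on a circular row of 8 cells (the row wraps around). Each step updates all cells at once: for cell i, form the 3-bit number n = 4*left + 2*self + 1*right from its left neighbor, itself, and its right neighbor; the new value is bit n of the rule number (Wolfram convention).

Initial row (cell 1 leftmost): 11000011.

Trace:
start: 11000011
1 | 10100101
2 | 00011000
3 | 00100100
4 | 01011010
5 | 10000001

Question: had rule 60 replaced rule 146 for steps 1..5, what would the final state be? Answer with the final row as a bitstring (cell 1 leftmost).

(re-executing steps 1..5 under rule 60; state before step 1: 11000011)
1 | 00100010
2 | 00110011
3 | 10101010
4 | 11111111
5 | 00000000

00000000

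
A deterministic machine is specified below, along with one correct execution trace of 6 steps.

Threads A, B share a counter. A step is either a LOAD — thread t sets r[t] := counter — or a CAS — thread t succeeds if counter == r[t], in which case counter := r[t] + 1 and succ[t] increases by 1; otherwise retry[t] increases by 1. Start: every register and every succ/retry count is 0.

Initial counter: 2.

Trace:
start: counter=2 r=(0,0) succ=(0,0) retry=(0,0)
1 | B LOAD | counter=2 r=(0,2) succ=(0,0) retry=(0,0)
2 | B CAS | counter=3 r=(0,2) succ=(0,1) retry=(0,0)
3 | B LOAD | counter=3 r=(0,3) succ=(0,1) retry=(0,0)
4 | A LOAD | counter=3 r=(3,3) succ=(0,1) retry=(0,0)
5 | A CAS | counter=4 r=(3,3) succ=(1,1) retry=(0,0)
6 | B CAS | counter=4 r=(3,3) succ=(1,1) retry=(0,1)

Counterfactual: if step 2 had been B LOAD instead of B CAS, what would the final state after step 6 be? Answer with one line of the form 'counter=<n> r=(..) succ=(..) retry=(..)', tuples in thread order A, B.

counter=3 r=(2,2) succ=(1,0) retry=(0,1)

(re-executing from step 2 with the substitution; state before step 2: counter=2 r=(0,2) succ=(0,0) retry=(0,0))
2 | B LOAD | counter=2 r=(0,2) succ=(0,0) retry=(0,0)
3 | B LOAD | counter=2 r=(0,2) succ=(0,0) retry=(0,0)
4 | A LOAD | counter=2 r=(2,2) succ=(0,0) retry=(0,0)
5 | A CAS | counter=3 r=(2,2) succ=(1,0) retry=(0,0)
6 | B CAS | counter=3 r=(2,2) succ=(1,0) retry=(0,1)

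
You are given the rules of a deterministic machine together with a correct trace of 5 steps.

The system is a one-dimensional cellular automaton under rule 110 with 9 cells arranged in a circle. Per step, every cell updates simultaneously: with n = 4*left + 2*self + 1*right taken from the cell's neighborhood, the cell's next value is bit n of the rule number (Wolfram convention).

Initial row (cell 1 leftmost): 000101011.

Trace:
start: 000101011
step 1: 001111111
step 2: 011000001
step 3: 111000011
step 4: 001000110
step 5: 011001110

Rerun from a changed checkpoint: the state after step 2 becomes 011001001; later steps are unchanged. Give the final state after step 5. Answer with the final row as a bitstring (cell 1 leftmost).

state after step 2 := 011001001
step 3: 111011011
step 4: 001111110
step 5: 011000010

011000010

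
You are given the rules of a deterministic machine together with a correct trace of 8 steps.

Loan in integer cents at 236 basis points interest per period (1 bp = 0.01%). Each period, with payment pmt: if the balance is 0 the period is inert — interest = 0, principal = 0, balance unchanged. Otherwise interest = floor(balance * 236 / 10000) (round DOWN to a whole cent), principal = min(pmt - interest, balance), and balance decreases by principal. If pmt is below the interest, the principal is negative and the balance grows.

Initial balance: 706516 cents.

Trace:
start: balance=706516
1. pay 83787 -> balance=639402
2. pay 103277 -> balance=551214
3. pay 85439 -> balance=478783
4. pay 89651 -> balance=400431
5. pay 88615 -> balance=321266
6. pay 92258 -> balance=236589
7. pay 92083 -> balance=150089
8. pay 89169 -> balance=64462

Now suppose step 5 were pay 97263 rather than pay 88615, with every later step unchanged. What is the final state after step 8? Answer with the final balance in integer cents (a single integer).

(re-executing from step 5 with the substitution; state before step 5: balance=400431)
5. pay 97263 -> balance=312618
6. pay 92258 -> balance=227737
7. pay 92083 -> balance=141028
8. pay 89169 -> balance=55187

55187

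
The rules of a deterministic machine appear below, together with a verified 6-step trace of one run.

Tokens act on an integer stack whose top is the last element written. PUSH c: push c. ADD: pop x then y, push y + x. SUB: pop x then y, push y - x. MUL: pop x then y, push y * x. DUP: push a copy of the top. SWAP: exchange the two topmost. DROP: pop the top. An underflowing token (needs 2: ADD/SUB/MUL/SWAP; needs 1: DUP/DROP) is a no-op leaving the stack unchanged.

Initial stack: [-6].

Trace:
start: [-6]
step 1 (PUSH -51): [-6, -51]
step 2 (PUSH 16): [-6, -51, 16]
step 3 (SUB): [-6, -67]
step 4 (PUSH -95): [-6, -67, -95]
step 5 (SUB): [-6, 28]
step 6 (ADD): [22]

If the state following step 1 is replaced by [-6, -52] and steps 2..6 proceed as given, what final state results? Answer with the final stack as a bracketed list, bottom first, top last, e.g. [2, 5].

state after step 1 := [-6, -52]
step 2 (PUSH 16): [-6, -52, 16]
step 3 (SUB): [-6, -68]
step 4 (PUSH -95): [-6, -68, -95]
step 5 (SUB): [-6, 27]
step 6 (ADD): [21]

[21]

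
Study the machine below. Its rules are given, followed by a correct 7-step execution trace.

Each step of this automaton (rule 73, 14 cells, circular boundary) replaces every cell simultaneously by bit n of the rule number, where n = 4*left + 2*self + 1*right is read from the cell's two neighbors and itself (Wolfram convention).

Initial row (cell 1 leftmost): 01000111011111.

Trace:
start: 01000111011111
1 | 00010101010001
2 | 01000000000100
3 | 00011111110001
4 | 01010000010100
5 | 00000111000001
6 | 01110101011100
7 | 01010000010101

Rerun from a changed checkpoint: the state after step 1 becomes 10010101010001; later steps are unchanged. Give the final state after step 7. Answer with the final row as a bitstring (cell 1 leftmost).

10000000010101

state after step 1 := 10010101010001
2 | 10000000000101
3 | 10111111110001
4 | 10100000010101
5 | 10001111000001
6 | 10101001011101
7 | 10000000010101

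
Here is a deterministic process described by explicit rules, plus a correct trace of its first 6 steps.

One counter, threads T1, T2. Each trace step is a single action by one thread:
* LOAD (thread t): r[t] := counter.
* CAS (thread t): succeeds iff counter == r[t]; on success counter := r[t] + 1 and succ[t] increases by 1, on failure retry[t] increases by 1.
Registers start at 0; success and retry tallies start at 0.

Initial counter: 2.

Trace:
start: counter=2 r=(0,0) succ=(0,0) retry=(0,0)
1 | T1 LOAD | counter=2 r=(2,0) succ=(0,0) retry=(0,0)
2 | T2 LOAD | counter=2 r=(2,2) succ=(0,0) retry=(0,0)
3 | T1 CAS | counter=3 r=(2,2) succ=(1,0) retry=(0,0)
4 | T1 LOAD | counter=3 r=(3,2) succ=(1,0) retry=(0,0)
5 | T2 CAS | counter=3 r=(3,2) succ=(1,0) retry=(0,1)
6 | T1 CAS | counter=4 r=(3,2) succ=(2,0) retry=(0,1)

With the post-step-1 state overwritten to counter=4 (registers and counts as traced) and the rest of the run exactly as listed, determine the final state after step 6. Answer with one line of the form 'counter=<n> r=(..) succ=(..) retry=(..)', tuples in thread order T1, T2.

state after step 1 := counter=4 r=(2,0) succ=(0,0) retry=(0,0)
2 | T2 LOAD | counter=4 r=(2,4) succ=(0,0) retry=(0,0)
3 | T1 CAS | counter=4 r=(2,4) succ=(0,0) retry=(1,0)
4 | T1 LOAD | counter=4 r=(4,4) succ=(0,0) retry=(1,0)
5 | T2 CAS | counter=5 r=(4,4) succ=(0,1) retry=(1,0)
6 | T1 CAS | counter=5 r=(4,4) succ=(0,1) retry=(2,0)

counter=5 r=(4,4) succ=(0,1) retry=(2,0)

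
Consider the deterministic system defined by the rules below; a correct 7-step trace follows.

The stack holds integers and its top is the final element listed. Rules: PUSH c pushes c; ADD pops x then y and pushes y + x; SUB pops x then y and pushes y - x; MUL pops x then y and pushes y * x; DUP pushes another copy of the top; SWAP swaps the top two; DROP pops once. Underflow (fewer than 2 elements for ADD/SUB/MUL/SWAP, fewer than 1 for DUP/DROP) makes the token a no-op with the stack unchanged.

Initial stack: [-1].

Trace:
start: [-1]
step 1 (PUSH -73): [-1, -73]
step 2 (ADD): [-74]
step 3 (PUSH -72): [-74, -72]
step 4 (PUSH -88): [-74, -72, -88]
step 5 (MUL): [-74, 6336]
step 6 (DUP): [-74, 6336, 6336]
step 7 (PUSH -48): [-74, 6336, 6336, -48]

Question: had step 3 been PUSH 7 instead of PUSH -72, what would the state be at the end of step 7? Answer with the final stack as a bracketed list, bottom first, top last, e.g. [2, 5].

[-74, -616, -616, -48]

(re-executing from step 3 with the substitution; state before step 3: [-74])
step 3 (PUSH 7): [-74, 7]
step 4 (PUSH -88): [-74, 7, -88]
step 5 (MUL): [-74, -616]
step 6 (DUP): [-74, -616, -616]
step 7 (PUSH -48): [-74, -616, -616, -48]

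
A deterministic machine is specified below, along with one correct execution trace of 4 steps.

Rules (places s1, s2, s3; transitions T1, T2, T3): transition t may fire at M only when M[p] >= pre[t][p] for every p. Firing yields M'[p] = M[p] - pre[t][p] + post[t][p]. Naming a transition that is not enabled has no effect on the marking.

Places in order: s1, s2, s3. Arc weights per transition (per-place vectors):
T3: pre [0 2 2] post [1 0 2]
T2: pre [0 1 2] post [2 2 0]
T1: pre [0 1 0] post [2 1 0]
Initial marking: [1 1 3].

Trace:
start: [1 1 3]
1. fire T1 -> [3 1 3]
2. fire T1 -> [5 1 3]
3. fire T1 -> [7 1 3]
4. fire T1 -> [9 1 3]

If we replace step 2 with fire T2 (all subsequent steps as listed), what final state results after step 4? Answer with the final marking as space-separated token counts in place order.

(re-executing from step 2 with the substitution; state before step 2: [3 1 3])
2. fire T2 -> [5 2 1]
3. fire T1 -> [7 2 1]
4. fire T1 -> [9 2 1]

9 2 1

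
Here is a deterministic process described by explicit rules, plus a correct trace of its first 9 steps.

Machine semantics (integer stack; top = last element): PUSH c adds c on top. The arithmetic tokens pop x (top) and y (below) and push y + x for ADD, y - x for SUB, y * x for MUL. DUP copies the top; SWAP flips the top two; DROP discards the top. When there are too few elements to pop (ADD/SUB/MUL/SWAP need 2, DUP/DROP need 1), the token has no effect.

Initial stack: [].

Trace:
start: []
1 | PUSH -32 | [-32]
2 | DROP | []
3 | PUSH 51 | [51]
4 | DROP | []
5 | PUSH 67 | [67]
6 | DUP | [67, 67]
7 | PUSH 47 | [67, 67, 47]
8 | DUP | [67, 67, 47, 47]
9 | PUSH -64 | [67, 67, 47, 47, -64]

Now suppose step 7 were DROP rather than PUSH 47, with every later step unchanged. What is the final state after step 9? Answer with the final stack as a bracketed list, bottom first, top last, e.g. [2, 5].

[67, 67, -64]

(re-executing from step 7 with the substitution; state before step 7: [67, 67])
7 | DROP | [67]
8 | DUP | [67, 67]
9 | PUSH -64 | [67, 67, -64]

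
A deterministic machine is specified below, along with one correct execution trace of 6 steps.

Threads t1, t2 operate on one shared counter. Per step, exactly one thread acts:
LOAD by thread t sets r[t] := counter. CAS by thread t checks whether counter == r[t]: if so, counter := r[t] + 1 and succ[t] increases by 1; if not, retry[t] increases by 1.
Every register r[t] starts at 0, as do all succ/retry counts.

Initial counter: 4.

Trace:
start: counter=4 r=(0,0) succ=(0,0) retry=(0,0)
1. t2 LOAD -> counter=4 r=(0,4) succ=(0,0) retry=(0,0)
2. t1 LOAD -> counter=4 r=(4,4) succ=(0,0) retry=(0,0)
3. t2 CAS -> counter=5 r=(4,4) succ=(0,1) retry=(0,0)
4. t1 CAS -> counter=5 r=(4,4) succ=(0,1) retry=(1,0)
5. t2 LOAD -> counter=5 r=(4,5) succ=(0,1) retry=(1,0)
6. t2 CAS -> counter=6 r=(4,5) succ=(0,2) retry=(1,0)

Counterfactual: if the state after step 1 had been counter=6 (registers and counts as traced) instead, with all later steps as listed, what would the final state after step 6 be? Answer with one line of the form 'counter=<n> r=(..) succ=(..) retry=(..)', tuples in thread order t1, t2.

counter=8 r=(6,7) succ=(1,1) retry=(0,1)

state after step 1 := counter=6 r=(0,4) succ=(0,0) retry=(0,0)
2. t1 LOAD -> counter=6 r=(6,4) succ=(0,0) retry=(0,0)
3. t2 CAS -> counter=6 r=(6,4) succ=(0,0) retry=(0,1)
4. t1 CAS -> counter=7 r=(6,4) succ=(1,0) retry=(0,1)
5. t2 LOAD -> counter=7 r=(6,7) succ=(1,0) retry=(0,1)
6. t2 CAS -> counter=8 r=(6,7) succ=(1,1) retry=(0,1)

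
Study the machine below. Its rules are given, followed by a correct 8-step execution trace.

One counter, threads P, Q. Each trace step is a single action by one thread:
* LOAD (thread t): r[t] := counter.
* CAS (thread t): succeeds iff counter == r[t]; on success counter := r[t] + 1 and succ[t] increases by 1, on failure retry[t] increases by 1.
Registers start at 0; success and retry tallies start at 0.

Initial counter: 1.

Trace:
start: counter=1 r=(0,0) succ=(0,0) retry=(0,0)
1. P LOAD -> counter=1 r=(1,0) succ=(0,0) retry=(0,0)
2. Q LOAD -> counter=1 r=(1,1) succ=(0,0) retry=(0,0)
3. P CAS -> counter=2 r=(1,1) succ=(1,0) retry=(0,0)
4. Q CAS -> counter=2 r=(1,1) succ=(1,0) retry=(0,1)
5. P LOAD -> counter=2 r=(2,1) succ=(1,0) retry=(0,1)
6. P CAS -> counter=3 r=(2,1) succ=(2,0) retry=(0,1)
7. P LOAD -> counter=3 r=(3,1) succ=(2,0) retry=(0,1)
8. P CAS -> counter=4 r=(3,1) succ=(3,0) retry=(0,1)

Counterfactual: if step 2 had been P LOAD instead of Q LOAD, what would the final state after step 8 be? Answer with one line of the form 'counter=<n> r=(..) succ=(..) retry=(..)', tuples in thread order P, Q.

(re-executing from step 2 with the substitution; state before step 2: counter=1 r=(1,0) succ=(0,0) retry=(0,0))
2. P LOAD -> counter=1 r=(1,0) succ=(0,0) retry=(0,0)
3. P CAS -> counter=2 r=(1,0) succ=(1,0) retry=(0,0)
4. Q CAS -> counter=2 r=(1,0) succ=(1,0) retry=(0,1)
5. P LOAD -> counter=2 r=(2,0) succ=(1,0) retry=(0,1)
6. P CAS -> counter=3 r=(2,0) succ=(2,0) retry=(0,1)
7. P LOAD -> counter=3 r=(3,0) succ=(2,0) retry=(0,1)
8. P CAS -> counter=4 r=(3,0) succ=(3,0) retry=(0,1)

counter=4 r=(3,0) succ=(3,0) retry=(0,1)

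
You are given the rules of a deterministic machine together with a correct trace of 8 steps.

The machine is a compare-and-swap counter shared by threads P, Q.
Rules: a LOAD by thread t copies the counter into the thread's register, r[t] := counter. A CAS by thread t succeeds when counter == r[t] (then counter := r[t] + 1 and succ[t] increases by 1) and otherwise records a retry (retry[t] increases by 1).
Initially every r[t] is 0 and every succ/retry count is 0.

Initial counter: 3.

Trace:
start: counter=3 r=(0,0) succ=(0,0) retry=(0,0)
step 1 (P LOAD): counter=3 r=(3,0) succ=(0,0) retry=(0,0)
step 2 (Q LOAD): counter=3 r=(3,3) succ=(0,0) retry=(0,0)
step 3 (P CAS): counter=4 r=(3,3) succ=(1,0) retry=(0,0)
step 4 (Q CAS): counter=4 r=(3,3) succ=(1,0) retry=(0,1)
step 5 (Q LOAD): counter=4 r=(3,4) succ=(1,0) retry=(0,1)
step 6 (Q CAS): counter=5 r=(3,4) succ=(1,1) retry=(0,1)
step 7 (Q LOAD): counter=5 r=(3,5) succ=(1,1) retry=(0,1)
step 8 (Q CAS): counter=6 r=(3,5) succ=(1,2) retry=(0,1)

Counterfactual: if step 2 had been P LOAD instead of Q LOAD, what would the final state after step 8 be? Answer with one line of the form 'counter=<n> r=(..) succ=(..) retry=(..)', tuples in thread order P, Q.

counter=6 r=(3,5) succ=(1,2) retry=(0,1)

(re-executing from step 2 with the substitution; state before step 2: counter=3 r=(3,0) succ=(0,0) retry=(0,0))
step 2 (P LOAD): counter=3 r=(3,0) succ=(0,0) retry=(0,0)
step 3 (P CAS): counter=4 r=(3,0) succ=(1,0) retry=(0,0)
step 4 (Q CAS): counter=4 r=(3,0) succ=(1,0) retry=(0,1)
step 5 (Q LOAD): counter=4 r=(3,4) succ=(1,0) retry=(0,1)
step 6 (Q CAS): counter=5 r=(3,4) succ=(1,1) retry=(0,1)
step 7 (Q LOAD): counter=5 r=(3,5) succ=(1,1) retry=(0,1)
step 8 (Q CAS): counter=6 r=(3,5) succ=(1,2) retry=(0,1)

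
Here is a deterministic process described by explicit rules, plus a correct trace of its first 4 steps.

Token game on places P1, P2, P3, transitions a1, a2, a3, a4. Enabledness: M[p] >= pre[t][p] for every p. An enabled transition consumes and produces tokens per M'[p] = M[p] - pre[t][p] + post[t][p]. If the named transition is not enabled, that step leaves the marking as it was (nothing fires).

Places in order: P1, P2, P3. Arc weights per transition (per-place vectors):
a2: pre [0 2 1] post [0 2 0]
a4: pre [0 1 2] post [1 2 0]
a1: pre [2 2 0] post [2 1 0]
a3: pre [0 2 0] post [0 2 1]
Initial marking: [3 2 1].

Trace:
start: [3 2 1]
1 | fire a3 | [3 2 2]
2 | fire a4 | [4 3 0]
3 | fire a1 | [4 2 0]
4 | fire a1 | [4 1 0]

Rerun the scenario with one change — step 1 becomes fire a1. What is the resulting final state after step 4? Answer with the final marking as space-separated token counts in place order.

3 1 1

(re-executing from step 1 with the substitution; state before step 1: [3 2 1])
1 | fire a1 | [3 1 1]
2 | fire a4 | [3 1 1]
3 | fire a1 | [3 1 1]
4 | fire a1 | [3 1 1]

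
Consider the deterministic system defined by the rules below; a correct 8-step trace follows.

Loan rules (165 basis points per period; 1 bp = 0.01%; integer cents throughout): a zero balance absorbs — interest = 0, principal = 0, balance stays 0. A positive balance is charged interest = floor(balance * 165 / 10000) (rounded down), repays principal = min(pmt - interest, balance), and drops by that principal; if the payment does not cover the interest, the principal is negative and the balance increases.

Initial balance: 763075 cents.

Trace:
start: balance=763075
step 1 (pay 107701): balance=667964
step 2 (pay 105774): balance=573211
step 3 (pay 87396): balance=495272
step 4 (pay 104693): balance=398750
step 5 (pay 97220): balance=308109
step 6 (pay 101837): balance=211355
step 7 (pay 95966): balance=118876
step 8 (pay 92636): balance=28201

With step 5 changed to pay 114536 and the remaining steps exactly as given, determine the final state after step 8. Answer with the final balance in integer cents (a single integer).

(re-executing from step 5 with the substitution; state before step 5: balance=398750)
step 5 (pay 114536): balance=290793
step 6 (pay 101837): balance=193754
step 7 (pay 95966): balance=100984
step 8 (pay 92636): balance=10014

10014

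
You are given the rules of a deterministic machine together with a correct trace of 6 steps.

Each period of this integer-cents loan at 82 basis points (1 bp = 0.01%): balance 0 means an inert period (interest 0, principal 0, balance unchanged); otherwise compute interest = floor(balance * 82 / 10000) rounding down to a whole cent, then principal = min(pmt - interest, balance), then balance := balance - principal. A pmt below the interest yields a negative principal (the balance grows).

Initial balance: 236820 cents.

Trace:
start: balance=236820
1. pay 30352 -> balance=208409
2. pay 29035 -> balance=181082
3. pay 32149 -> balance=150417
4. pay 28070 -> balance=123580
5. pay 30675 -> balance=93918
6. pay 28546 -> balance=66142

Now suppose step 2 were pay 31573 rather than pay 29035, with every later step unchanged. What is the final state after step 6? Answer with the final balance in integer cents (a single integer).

63520

(re-executing from step 2 with the substitution; state before step 2: balance=208409)
2. pay 31573 -> balance=178544
3. pay 32149 -> balance=147859
4. pay 28070 -> balance=121001
5. pay 30675 -> balance=91318
6. pay 28546 -> balance=63520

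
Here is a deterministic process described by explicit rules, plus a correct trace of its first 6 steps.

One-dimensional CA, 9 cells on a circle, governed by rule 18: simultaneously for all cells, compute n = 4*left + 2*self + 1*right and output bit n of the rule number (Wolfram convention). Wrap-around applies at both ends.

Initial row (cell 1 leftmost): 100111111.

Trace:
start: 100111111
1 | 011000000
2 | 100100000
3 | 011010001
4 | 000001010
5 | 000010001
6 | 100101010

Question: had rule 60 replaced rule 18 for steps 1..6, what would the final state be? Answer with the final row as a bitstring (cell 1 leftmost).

011111111

(re-executing steps 1..6 under rule 60; state before step 1: 100111111)
1 | 010100000
2 | 011110000
3 | 010001000
4 | 011001100
5 | 010101010
6 | 011111111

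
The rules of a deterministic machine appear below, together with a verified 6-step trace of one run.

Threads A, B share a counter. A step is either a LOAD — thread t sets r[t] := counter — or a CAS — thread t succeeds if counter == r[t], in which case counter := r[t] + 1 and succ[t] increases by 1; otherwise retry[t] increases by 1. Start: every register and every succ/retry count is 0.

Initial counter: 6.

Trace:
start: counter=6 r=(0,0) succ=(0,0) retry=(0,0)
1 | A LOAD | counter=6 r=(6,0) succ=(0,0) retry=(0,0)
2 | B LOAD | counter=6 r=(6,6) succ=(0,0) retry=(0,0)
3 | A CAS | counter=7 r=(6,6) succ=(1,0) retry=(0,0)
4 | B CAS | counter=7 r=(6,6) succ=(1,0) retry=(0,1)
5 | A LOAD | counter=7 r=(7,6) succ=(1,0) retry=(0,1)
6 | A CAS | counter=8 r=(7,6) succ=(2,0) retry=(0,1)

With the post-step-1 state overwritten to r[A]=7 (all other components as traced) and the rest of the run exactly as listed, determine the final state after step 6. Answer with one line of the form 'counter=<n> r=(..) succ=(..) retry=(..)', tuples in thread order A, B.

state after step 1 := counter=6 r=(7,0) succ=(0,0) retry=(0,0)
2 | B LOAD | counter=6 r=(7,6) succ=(0,0) retry=(0,0)
3 | A CAS | counter=6 r=(7,6) succ=(0,0) retry=(1,0)
4 | B CAS | counter=7 r=(7,6) succ=(0,1) retry=(1,0)
5 | A LOAD | counter=7 r=(7,6) succ=(0,1) retry=(1,0)
6 | A CAS | counter=8 r=(7,6) succ=(1,1) retry=(1,0)

counter=8 r=(7,6) succ=(1,1) retry=(1,0)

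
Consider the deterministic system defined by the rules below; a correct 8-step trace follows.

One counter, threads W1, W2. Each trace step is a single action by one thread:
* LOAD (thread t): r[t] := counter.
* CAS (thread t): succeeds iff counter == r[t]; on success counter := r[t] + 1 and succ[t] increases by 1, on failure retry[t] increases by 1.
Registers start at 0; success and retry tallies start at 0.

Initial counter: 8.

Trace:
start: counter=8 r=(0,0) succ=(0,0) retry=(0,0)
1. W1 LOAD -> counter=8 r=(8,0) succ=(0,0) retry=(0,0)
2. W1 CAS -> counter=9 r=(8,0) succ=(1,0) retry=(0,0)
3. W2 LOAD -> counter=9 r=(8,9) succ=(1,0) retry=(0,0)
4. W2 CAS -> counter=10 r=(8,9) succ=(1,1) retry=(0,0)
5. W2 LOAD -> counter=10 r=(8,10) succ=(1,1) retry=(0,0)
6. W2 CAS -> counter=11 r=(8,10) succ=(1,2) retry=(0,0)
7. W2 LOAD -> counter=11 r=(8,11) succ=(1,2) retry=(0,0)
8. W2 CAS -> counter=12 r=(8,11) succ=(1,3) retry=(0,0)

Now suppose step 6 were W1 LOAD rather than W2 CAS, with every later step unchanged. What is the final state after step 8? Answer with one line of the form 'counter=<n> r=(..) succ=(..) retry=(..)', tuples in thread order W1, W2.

counter=11 r=(10,10) succ=(1,2) retry=(0,0)

(re-executing from step 6 with the substitution; state before step 6: counter=10 r=(8,10) succ=(1,1) retry=(0,0))
6. W1 LOAD -> counter=10 r=(10,10) succ=(1,1) retry=(0,0)
7. W2 LOAD -> counter=10 r=(10,10) succ=(1,1) retry=(0,0)
8. W2 CAS -> counter=11 r=(10,10) succ=(1,2) retry=(0,0)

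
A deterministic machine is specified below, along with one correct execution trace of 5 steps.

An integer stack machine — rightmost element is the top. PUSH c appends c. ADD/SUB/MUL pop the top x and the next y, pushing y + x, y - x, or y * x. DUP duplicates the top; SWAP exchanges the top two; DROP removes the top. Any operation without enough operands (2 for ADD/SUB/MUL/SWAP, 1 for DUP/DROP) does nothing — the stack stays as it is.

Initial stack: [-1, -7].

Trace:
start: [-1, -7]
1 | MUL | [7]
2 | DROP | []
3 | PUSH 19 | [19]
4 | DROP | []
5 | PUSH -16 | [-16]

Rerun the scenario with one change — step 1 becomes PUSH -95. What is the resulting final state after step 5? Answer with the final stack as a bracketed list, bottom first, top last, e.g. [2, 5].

[-1, -7, -16]

(re-executing from step 1 with the substitution; state before step 1: [-1, -7])
1 | PUSH -95 | [-1, -7, -95]
2 | DROP | [-1, -7]
3 | PUSH 19 | [-1, -7, 19]
4 | DROP | [-1, -7]
5 | PUSH -16 | [-1, -7, -16]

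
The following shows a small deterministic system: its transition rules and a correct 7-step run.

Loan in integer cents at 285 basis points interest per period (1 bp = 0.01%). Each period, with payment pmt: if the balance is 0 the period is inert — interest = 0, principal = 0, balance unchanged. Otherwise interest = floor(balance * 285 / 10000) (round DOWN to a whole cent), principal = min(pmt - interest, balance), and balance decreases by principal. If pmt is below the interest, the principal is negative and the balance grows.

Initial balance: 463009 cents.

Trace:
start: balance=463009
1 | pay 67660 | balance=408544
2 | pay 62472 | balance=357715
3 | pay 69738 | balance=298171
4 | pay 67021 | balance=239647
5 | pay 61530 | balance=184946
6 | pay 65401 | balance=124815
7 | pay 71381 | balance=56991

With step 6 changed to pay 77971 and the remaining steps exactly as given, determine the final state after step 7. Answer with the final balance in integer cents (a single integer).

(re-executing from step 6 with the substitution; state before step 6: balance=184946)
6 | pay 77971 | balance=112245
7 | pay 71381 | balance=44062

44062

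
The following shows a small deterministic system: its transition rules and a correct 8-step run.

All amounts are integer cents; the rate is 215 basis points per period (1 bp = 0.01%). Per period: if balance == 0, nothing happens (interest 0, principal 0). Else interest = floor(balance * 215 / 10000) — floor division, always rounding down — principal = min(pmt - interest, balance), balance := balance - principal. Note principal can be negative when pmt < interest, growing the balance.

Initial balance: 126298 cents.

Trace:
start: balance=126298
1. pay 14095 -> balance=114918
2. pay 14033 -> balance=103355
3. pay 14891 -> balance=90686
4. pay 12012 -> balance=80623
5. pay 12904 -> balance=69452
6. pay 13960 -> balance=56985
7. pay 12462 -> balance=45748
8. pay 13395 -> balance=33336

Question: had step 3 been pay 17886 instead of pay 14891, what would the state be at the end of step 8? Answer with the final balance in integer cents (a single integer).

30005

(re-executing from step 3 with the substitution; state before step 3: balance=103355)
3. pay 17886 -> balance=87691
4. pay 12012 -> balance=77564
5. pay 12904 -> balance=66327
6. pay 13960 -> balance=53793
7. pay 12462 -> balance=42487
8. pay 13395 -> balance=30005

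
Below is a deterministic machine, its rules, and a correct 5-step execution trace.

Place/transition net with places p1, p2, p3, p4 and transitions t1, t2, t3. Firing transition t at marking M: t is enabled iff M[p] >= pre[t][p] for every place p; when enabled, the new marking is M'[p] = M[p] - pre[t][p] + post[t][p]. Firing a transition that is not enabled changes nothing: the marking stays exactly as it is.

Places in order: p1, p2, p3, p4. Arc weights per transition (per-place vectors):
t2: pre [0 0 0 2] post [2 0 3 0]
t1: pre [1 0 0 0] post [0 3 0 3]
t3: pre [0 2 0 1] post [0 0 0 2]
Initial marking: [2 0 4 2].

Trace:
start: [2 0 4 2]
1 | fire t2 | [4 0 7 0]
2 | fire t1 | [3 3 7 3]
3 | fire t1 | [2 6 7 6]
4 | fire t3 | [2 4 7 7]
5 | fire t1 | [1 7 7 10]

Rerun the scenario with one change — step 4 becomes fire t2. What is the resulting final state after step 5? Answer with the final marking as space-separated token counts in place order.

3 9 10 7

(re-executing from step 4 with the substitution; state before step 4: [2 6 7 6])
4 | fire t2 | [4 6 10 4]
5 | fire t1 | [3 9 10 7]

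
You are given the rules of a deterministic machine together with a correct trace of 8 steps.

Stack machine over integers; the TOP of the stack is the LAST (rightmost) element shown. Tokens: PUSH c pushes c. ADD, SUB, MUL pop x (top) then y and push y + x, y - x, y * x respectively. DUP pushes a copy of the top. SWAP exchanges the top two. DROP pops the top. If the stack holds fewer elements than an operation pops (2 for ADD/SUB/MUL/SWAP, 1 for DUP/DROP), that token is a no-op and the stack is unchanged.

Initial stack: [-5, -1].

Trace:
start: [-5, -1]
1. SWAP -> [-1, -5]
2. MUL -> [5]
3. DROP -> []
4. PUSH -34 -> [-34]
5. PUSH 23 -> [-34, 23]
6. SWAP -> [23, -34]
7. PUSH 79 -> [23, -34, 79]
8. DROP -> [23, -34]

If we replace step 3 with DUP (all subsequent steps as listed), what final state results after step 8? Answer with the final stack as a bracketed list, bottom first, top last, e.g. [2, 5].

[5, 5, 23, -34]

(re-executing from step 3 with the substitution; state before step 3: [5])
3. DUP -> [5, 5]
4. PUSH -34 -> [5, 5, -34]
5. PUSH 23 -> [5, 5, -34, 23]
6. SWAP -> [5, 5, 23, -34]
7. PUSH 79 -> [5, 5, 23, -34, 79]
8. DROP -> [5, 5, 23, -34]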